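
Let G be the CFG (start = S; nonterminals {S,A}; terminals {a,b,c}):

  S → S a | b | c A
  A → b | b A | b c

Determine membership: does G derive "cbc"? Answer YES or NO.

Convert to CNF:
  S -> S T2 | T1 A | b
  A -> T0 A | T0 T1 | b
  T0 -> b
  T1 -> c
  T2 -> a

CYK fill:
  T[0,0] 'c' = {T1}  orig:{}
  T[1,1] 'b' = {A,S,T0}  orig:{A,S}
  T[2,2] 'c' = {T1}  orig:{}
  T[0,1] 'cb' = {S}
  T[1,2] 'bc' = {A}
  T[0,2] 'cbc' = {S}

S ∈ T[0,2] ⇒ YES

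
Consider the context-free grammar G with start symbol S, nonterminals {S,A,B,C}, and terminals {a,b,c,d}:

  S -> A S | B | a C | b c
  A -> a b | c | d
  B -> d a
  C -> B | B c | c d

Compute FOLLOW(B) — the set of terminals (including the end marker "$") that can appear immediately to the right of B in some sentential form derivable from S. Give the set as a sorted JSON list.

FIRST sets, iterate to fixpoint:
iter 1:
  A via A→a b: +{a}
  A via A→c: +{c}
  A via A→d: +{d}
  B via B→d a: +{d}
  C via C→B: +{d}
  C via C→c d: +{c}
  S via S→A S: +{a,c,d}
  S via S→b c: +{b}
  FIRST[S]={a,b,c,d}  FIRST[A]={a,c,d}  FIRST[B]={d}  FIRST[C]={c,d}
iter 2: (stable)
  FIRST[S]={a,b,c,d}  FIRST[A]={a,c,d}  FIRST[B]={d}  FIRST[C]={c,d}

FOLLOW sets:
initialize: $ ∈ FOLLOW(S)
[1]
  C→B c: FOLLOW(B) ⊇ FIRST(c) = {c}; new: +{c}
  S→A S: FOLLOW(A) ⊇ FIRST(S) = {a,b,c,d}; new: +{a,b,c,d}
  S→B: FOLLOW(B) ⊇ FOLLOW(S) ⊇ {$}; new: +{$}
  S→a C: FOLLOW(C) ⊇ FOLLOW(S) ⊇ {$}; new: +{$}
  S: {$}  A: {a,b,c,d}  B: {$,c}  C: {$}
[2] — fixpoint
  S: {$}  A: {a,b,c,d}  B: {$,c}  C: {$}

FOLLOW(B) = ["$", "c"]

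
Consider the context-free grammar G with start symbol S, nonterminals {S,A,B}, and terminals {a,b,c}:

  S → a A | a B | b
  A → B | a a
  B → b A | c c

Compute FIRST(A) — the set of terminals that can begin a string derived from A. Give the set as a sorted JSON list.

Compute FIRST by fixpoint:
iter 1:
  A via A→a a: +{a}
  B via B→b A: +{b}
  B via B→c c: +{c}
  S via S→a A: +{a}
  S via S→b: +{b}
  FIRST(S)={a,b}  FIRST(A)={a}  FIRST(B)={b,c}
iter 2:
  A via A→B: +{b,c}
  FIRST(S)={a,b}  FIRST(A)={a,b,c}  FIRST(B)={b,c}
iter 3: (stable)
  FIRST(S)={a,b}  FIRST(A)={a,b,c}  FIRST(B)={b,c}

FIRST(A) = ["a", "b", "c"]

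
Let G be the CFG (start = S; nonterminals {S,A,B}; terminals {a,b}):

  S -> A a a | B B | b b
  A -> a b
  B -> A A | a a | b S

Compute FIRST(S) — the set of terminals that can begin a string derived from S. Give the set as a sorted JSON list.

FIRST iteration:
pass 1:
  A via A→a b: +{a}
  B via B→A A: +{a}
  B via B→b S: +{b}
  S via S→A a a: +{a}
  S via S→B B: +{b}
  S: {a,b}  A: {a}  B: {a,b}
pass 2: (stable)
  S: {a,b}  A: {a}  B: {a,b}

FIRST(S) = ["a", "b"]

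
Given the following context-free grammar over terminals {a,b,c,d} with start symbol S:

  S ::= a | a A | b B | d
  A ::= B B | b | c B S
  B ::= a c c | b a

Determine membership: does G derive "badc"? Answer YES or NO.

Convert to CNF:
  S -> T1 A | T2 B | a | d
  A -> B B | T0 X3 | b
  B -> T1 X4 | T2 T1
  T0 -> c
  T1 -> a
  T2 -> b
  X3 -> B S
  X4 -> T0 T0

Fill CYK table bottom-up:
  [0..0]={A,T2}  "b"  orig:{A}
  [1..1]={S,T1}  "a"  orig:{S}
  [2..2]={S}  "d"
  [3..3]={T0}  "c"  orig:{}
  [0..1]={B}  "ba"
  [1..2]=∅  "ad"
  [2..3]=∅  "dc"
  [0..2]={X3}  "bad"  orig:{}
  [1..3]=∅  "adc"
  [0..3]=∅  "badc"

S ∉ T[0,3] ⇒ NO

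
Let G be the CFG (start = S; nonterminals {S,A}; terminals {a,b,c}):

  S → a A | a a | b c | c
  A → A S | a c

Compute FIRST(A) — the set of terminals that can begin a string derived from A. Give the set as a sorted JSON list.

FIRST sets, iterate to fixpoint:
round 1:
  A via A→a c: +{a}
  S via S→a A: +{a}
  S via S→b c: +{b}
  S via S→c: +{c}
  FIRST[S]={a,b,c}  FIRST[A]={a}
round 2: done
  FIRST[S]={a,b,c}  FIRST[A]={a}

FIRST(A) = ["a"]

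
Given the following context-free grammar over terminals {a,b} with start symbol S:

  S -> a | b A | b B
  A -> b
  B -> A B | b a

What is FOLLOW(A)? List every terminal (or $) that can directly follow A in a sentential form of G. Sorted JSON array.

FIRST sets, iterate to fixpoint:
[1]
  A via A→b: +{b}
  B via B→A B: +{b}
  S via S→a: +{a}
  S via S→b A: +{b}
  FIRST[S]={a,b}  FIRST[A]={b}  FIRST[B]={b}
[2] (no change)
  FIRST[S]={a,b}  FIRST[A]={b}  FIRST[B]={b}

FOLLOW sets:
initialize: $ ∈ FOLLOW(S)
iter 1:
  B→A B: FOLLOW(A) ⊇ FIRST(B) = {b}; new: +{b}
  S→b A: FOLLOW(A) ⊇ FOLLOW(S) ⊇ {$}; new: +{$}
  S→b B: FOLLOW(B) ⊇ FOLLOW(S) ⊇ {$}; new: +{$}
  S: {$}  A: {$,b}  B: {$}
iter 2: (stable)
  S: {$}  A: {$,b}  B: {$}

FOLLOW(A) = ["$", "b"]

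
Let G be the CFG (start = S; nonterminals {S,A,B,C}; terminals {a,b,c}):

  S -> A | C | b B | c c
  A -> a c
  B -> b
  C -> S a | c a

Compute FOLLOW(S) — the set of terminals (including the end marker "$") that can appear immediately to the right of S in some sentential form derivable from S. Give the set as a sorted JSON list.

Compute FIRST by fixpoint:
[1]
  A via A→a c: +{a}
  B via B→b: +{b}
  C via C→c a: +{c}
  S via S→A: +{a}
  S via S→C: +{c}
  S via S→b B: +{b}
  S: {a,b,c}  A: {a}  B: {b}  C: {c}
[2]
  C via C→S a: +{a,b}
  S: {a,b,c}  A: {a}  B: {b}  C: {a,b,c}
[3] — fixpoint
  S: {a,b,c}  A: {a}  B: {b}  C: {a,b,c}

Compute FOLLOW by fixpoint:
FOLLOW(S) := {$}
round 1:
  C→S a: FOLLOW(S) ⊇ FIRST(a) = {a}; new: +{a}
  S→A: FOLLOW(A) ⊇ FOLLOW(S) ⊇ {$,a}; new: +{$,a}
  S→C: FOLLOW(C) ⊇ FOLLOW(S) ⊇ {$,a}; new: +{$,a}
  S→b B: FOLLOW(B) ⊇ FOLLOW(S) ⊇ {$,a}; new: +{$,a}
  FOLLOW(S)={$,a}  FOLLOW(A)={$,a}  FOLLOW(B)={$,a}  FOLLOW(C)={$,a}
round 2: (stable)
  FOLLOW(S)={$,a}  FOLLOW(A)={$,a}  FOLLOW(B)={$,a}  FOLLOW(C)={$,a}

FOLLOW(S) = ["$", "a"]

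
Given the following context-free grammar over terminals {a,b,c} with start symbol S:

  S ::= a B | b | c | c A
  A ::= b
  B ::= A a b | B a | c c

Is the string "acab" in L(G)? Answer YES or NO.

Convert to CNF:
  S -> T0 B | T2 A | b | c
  A -> b
  B -> A X3 | B T0 | T2 T2
  T0 -> a
  T1 -> b
  T2 -> c
  X3 -> T0 T1

CYK fill:
  cell(0,0) a: {T0}  orig:{}
  cell(1,1) c: {S,T2}  orig:{S}
  cell(2,2) a: {T0}  orig:{}
  cell(3,3) b: {A,S,T1}  orig:{A,S}
  cell(0,1) ac: ∅
  cell(1,2) ca: ∅
  cell(2,3) ab: {X3}  orig:{}
  cell(0,2) aca: ∅
  cell(1,3) cab: ∅
  cell(0,3) acab: ∅

S ∉ T[0,3] ⇒ NO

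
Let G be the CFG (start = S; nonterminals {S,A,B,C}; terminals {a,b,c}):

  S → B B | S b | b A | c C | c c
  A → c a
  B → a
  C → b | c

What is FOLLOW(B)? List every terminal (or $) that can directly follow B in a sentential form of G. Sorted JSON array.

FIRST iteration:
round 1:
  A via A→c a: +{c}
  B via B→a: +{a}
  C via C→b: +{b}
  C via C→c: +{c}
  S via S→B B: +{a}
  S via S→b A: +{b}
  S via S→c C: +{c}
  S: {a,b,c}  A: {c}  B: {a}  C: {b,c}
round 2: done
  S: {a,b,c}  A: {c}  B: {a}  C: {b,c}

FOLLOW sets:
initialize: $ ∈ FOLLOW(S)
round 1:
  S→B B: FOLLOW(B) ⊇ FIRST(B) = {a}; new: +{a}
  S→B B: FOLLOW(B) ⊇ FOLLOW(S) ⊇ {$}; new: +{$}
  S→S b: FOLLOW(S) ⊇ FIRST(b) = {b}; new: +{b}
  S→b A: FOLLOW(A) ⊇ FOLLOW(S) ⊇ {$,b}; new: +{$,b}
  S→c C: FOLLOW(C) ⊇ FOLLOW(S) ⊇ {$,b}; new: +{$,b}
  FOLLOW[S]={$,b}  FOLLOW[A]={$,b}  FOLLOW[B]={$,a}  FOLLOW[C]={$,b}
round 2:
  S→B B: FOLLOW(B) ⊇ FOLLOW(S) ⊇ {$,b}; new: +{b}
  FOLLOW[S]={$,b}  FOLLOW[A]={$,b}  FOLLOW[B]={$,a,b}  FOLLOW[C]={$,b}
round 3: (stable)
  FOLLOW[S]={$,b}  FOLLOW[A]={$,b}  FOLLOW[B]={$,a,b}  FOLLOW[C]={$,b}

FOLLOW(B) = ["$", "a", "b"]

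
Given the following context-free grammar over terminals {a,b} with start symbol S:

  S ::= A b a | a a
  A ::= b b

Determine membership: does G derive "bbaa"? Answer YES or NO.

Convert to CNF:
  S -> A X2 | T1 T1
  A -> T0 T0
  T0 -> b
  T1 -> a
  X2 -> T0 T1

CYK fill:
  [0..0]={T0}  "b"  orig:{}
  [1..1]={T0}  "b"  orig:{}
  [2..2]={T1}  "a"  orig:{}
  [3..3]={T1}  "a"  orig:{}
  [0..1]={A}  "bb"
  [1..2]={X2}  "ba"  orig:{}
  [2..3]={S}  "aa"
  [0..2]=∅  "bba"
  [1..3]=∅  "baa"
  [0..3]=∅  "bbaa"

S ∉ T[0,3] ⇒ NO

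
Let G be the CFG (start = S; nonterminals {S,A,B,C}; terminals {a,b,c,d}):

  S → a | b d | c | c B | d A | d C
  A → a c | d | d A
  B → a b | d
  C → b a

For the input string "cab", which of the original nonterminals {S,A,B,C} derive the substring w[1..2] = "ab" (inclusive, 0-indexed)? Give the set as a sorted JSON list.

CNF form of G:
  S -> T1 B | T2 A | T2 C | T3 T2 | a | c
  A -> T0 T1 | T2 A | d
  B -> T0 T3 | d
  C -> T3 T0
  T0 -> a
  T1 -> c
  T2 -> d
  T3 -> b

CYK table (by increasing span) — only the sub-triangle for w[1..2]:
  T[1,1] 'a' = {S,T0}  orig:{S}
  T[2,2] 'b' = {T3}  orig:{}
  T[1,2] 'ab' = {B}

Original NTs in T[1,2] deriving "ab": ["B"]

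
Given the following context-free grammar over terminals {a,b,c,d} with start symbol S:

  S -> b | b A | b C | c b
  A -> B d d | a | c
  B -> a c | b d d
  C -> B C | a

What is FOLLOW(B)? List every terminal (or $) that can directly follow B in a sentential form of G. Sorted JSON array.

FIRST sets, iterate to fixpoint:
round 1:
  A via A→a: +{a}
  A via A→c: +{c}
  B via B→a c: +{a}
  B via B→b d d: +{b}
  C via C→B C: +{a,b}
  S via S→b: +{b}
  S via S→c b: +{c}
  FIRST(S)={b,c}  FIRST(A)={a,c}  FIRST(B)={a,b}  FIRST(C)={a,b}
round 2:
  A via A→B d d: +{b}
  FIRST(S)={b,c}  FIRST(A)={a,b,c}  FIRST(B)={a,b}  FIRST(C)={a,b}
round 3: done
  FIRST(S)={b,c}  FIRST(A)={a,b,c}  FIRST(B)={a,b}  FIRST(C)={a,b}

Compute FOLLOW by fixpoint:
initialize: $ ∈ FOLLOW(S)
[1]
  A→B d d: FOLLOW(B) ⊇ FIRST(d) = {d}; new: +{d}
  C→B C: FOLLOW(B) ⊇ FIRST(C) = {a,b}; new: +{a,b}
  S→b A: FOLLOW(A) ⊇ FOLLOW(S) ⊇ {$}; new: +{$}
  S→b C: FOLLOW(C) ⊇ FOLLOW(S) ⊇ {$}; new: +{$}
  FOLLOW[S]={$}  FOLLOW[A]={$}  FOLLOW[B]={a,b,d}  FOLLOW[C]={$}
[2] (stable)
  FOLLOW[S]={$}  FOLLOW[A]={$}  FOLLOW[B]={a,b,d}  FOLLOW[C]={$}

FOLLOW(B) = ["a", "b", "d"]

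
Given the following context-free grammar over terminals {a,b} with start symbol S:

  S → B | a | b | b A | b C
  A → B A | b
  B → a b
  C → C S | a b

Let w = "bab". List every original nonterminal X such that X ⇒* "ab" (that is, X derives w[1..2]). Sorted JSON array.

CNF form of G:
  S -> T0 T1 | T1 A | T1 C | a | b
  A -> B A | b
  B -> T0 T1
  C -> C S | T0 T1
  T0 -> a
  T1 -> b

CYK table (by increasing span) — only the sub-triangle for w[1..2]:
  [1..1]={S,T0}  "a"  orig:{S}
  [2..2]={A,S,T1}  "b"  orig:{A,S}
  [1..2]={B,C,S}  "ab"

Original NTs in T[1,2] deriving "ab": ["B", "C", "S"]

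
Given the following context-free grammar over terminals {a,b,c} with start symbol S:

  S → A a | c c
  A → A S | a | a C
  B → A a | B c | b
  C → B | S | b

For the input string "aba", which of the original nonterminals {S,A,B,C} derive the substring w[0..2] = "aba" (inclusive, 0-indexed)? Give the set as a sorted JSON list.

CNF form of G:
  S -> A T0 | T1 T1
  A -> A S | T0 C | a
  B -> A T0 | B T1 | b
  C -> A T0 | B T1 | T1 T1 | b
  T0 -> a
  T1 -> c

CYK table (by increasing span) (cells [i..j] with 0 ≤ i ≤ j ≤ 2 only):
  [0..0]={A,T0}  "a"  orig:{A}
  [1..1]={B,C}  "b"
  [2..2]={A,T0}  "a"  orig:{A}
  [0..1]={A}  "ab"
  [1..2]=∅  "ba"
  [0..2]={B,C,S}  "aba"

Original NTs in T[0,2] deriving "aba": ["B", "C", "S"]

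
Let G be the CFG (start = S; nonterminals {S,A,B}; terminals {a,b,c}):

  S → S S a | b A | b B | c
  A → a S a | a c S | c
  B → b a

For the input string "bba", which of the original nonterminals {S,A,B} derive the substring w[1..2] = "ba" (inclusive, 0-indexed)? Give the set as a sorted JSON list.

CNF form of G:
  S -> S X5 | T2 A | T2 B | c
  A -> T0 X3 | T0 X4 | c
  B -> T2 T0
  T0 -> a
  T1 -> c
  T2 -> b
  X3 -> S T0
  X4 -> T1 S
  X5 -> S T0

CYK fill — only the sub-triangle for w[1..2]:
  [1..1]={T2}  "b"  orig:{}
  [2..2]={T0}  "a"  orig:{}
  [1..2]={B}  "ba"

Original NTs in T[1,2] deriving "ba": ["B"]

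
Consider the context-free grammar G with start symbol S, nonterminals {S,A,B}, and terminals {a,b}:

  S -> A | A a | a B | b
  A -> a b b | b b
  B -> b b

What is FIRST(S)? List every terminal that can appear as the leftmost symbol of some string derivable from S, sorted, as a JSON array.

FIRST sets, iterate to fixpoint:
iter 1:
  A via A→a b b: +{a}
  A via A→b b: +{b}
  B via B→b b: +{b}
  S via S→A: +{a,b}
  S: {a,b}  A: {a,b}  B: {b}
iter 2: done
  S: {a,b}  A: {a,b}  B: {b}

FIRST(S) = ["a", "b"]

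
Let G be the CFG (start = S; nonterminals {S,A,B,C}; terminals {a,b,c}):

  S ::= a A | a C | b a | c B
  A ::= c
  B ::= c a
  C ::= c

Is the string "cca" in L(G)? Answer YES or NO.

Convert to CNF:
  S -> T0 B | T1 A | T1 C | T2 T1
  A -> c
  B -> T0 T1
  C -> c
  T0 -> c
  T1 -> a
  T2 -> b

CYK fill:
  [0..0]={A,C,T0}  "c"  orig:{A,C}
  [1..1]={A,C,T0}  "c"  orig:{A,C}
  [2..2]={T1}  "a"  orig:{}
  [0..1]=∅  "cc"
  [1..2]={B}  "ca"
  [0..2]={S}  "cca"

S ∈ T[0,2] ⇒ YES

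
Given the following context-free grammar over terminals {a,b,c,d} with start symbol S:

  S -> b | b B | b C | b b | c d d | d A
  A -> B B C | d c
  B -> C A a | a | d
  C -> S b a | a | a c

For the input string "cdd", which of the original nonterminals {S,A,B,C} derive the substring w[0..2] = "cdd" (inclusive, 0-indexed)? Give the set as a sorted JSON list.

Convert to CNF:
  S -> T0 A | T1 X7 | T3 B | T3 C | T3 T3 | b
  A -> B X4 | T0 T1
  B -> C X5 | a | d
  C -> S X6 | T2 T1 | a
  T0 -> d
  T1 -> c
  T2 -> a
  T3 -> b
  X4 -> B C
  X5 -> A T2
  X6 -> T3 T2
  X7 -> T0 T0

CYK fill — only the sub-triangle for w[0..2]:
  [0..0]={T1}  "c"  orig:{}
  [1..1]={B,T0}  "d"  orig:{B}
  [2..2]={B,T0}  "d"  orig:{B}
  [0..1]=∅  "cd"
  [1..2]={X7}  "dd"  orig:{}
  [0..2]={S}  "cdd"

Original NTs in T[0,2] deriving "cdd": ["S"]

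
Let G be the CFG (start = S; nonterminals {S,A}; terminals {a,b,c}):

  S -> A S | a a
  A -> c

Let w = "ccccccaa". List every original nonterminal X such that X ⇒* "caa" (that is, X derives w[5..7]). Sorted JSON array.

Convert to CNF:
  S -> A S | T0 T0
  A -> c
  T0 -> a

CYK fill (cells [i..j] with 5 ≤ i ≤ j ≤ 7 only):
  cell(5,5) c: {A}
  cell(6,6) a: {T0}  orig:{}
  cell(7,7) a: {T0}  orig:{}
  cell(5,6) ca: ∅
  cell(6,7) aa: {S}
  cell(5,7) caa: {S}

Original NTs in T[5,7] deriving "caa": ["S"]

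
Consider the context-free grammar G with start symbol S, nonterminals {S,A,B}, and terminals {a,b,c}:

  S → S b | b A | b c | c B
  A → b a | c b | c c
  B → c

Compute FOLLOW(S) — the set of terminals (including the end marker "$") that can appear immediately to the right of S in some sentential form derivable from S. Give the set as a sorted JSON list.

Compute FIRST by fixpoint:
round 1:
  A via A→b a: +{b}
  A via A→c b: +{c}
  B via B→c: +{c}
  S via S→b A: +{b}
  S via S→c B: +{c}
  FIRST[S]={b,c}  FIRST[A]={b,c}  FIRST[B]={c}
round 2: — fixpoint
  FIRST[S]={b,c}  FIRST[A]={b,c}  FIRST[B]={c}

FOLLOW iteration:
initialize: $ ∈ FOLLOW(S)
iter 1:
  S→S b: FOLLOW(S) ⊇ FIRST(b) = {b}; new: +{b}
  S→b A: FOLLOW(A) ⊇ FOLLOW(S) ⊇ {$,b}; new: +{$,b}
  S→c B: FOLLOW(B) ⊇ FOLLOW(S) ⊇ {$,b}; new: +{$,b}
  S: {$,b}  A: {$,b}  B: {$,b}
iter 2: (stable)
  S: {$,b}  A: {$,b}  B: {$,b}

FOLLOW(S) = ["$", "b"]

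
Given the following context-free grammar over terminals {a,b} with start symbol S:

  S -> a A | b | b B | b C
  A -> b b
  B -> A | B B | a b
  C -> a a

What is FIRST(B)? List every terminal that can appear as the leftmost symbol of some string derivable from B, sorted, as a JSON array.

FIRST sets, iterate to fixpoint:
round 1:
  A via A→b b: +{b}
  B via B→A: +{b}
  B via B→a b: +{a}
  C via C→a a: +{a}
  S via S→a A: +{a}
  S via S→b: +{b}
  S: {a,b}  A: {b}  B: {a,b}  C: {a}
round 2: — fixpoint
  S: {a,b}  A: {b}  B: {a,b}  C: {a}

FIRST(B) = ["a", "b"]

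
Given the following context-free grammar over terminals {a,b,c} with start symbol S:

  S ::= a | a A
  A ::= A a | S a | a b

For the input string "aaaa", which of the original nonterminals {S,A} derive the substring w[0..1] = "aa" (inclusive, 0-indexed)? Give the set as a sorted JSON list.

Convert to CNF:
  S -> T0 A | a
  A -> A T0 | S T0 | T0 T1
  T0 -> a
  T1 -> b

CYK fill — only the sub-triangle for w[0..1]:
  T[0,0] 'a' = {S,T0}  orig:{S}
  T[1,1] 'a' = {S,T0}  orig:{S}
  T[0,1] 'aa' = {A}

Original NTs in T[0,1] deriving "aa": ["A"]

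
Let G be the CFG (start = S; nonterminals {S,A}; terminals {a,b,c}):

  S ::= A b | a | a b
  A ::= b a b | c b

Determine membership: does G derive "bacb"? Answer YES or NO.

Convert to CNF:
  S -> A T0 | T1 T0 | a
  A -> T0 X3 | T2 T0
  T0 -> b
  T1 -> a
  T2 -> c
  X3 -> T1 T0

CYK table (by increasing span):
  T[0,0] 'b' = {T0}  orig:{}
  T[1,1] 'a' = {S,T1}  orig:{S}
  T[2,2] 'c' = {T2}  orig:{}
  T[3,3] 'b' = {T0}  orig:{}
  T[0,1] 'ba' = ∅
  T[1,2] 'ac' = ∅
  T[2,3] 'cb' = {A}
  T[0,2] 'bac' = ∅
  T[1,3] 'acb' = ∅
  T[0,3] 'bacb' = ∅

S ∉ T[0,3] ⇒ NO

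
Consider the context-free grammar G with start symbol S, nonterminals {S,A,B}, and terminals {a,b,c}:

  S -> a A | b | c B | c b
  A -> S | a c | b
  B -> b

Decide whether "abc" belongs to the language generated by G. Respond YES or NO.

CNF form of G:
  S -> T0 A | T1 B | T1 T2 | b
  A -> T0 A | T0 T1 | T1 B | T1 T2 | b
  B -> b
  T0 -> a
  T1 -> c
  T2 -> b

CYK table (by increasing span):
  [0..0]={T0}  "a"  orig:{}
  [1..1]={A,B,S,T2}  "b"  orig:{A,B,S}
  [2..2]={T1}  "c"  orig:{}
  [0..1]={A,S}  "ab"
  [1..2]=∅  "bc"
  [0..2]=∅  "abc"

S ∉ T[0,2] ⇒ NO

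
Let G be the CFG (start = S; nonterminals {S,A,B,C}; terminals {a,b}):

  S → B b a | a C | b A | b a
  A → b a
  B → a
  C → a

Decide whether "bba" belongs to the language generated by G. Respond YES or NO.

CNF form of G:
  S -> B X2 | T0 A | T0 T1 | T1 C
  A -> T0 T1
  B -> a
  C -> a
  T0 -> b
  T1 -> a
  X2 -> T0 T1

CYK table (by increasing span):
  cell(0,0) b: {T0}  orig:{}
  cell(1,1) b: {T0}  orig:{}
  cell(2,2) a: {B,C,T1}  orig:{B,C}
  cell(0,1) bb: ∅
  cell(1,2) ba: {A,S,X2}  orig:{A,S}
  cell(0,2) bba: {S}

S ∈ T[0,2] ⇒ YES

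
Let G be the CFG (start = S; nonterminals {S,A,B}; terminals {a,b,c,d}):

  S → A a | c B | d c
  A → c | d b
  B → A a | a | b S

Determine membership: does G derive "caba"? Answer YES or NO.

CNF form of G:
  S -> A T2 | T0 T3 | T3 B
  A -> T0 T1 | c
  B -> A T2 | T1 S | a
  T0 -> d
  T1 -> b
  T2 -> a
  T3 -> c

CYK fill:
  cell(0,0) c: {A,T3}  orig:{A}
  cell(1,1) a: {B,T2}  orig:{B}
  cell(2,2) b: {T1}  orig:{}
  cell(3,3) a: {B,T2}  orig:{B}
  cell(0,1) ca: {B,S}
  cell(1,2) ab: ∅
  cell(2,3) ba: ∅
  cell(0,2) cab: ∅
  cell(1,3) aba: ∅
  cell(0,3) caba: ∅

S ∉ T[0,3] ⇒ NO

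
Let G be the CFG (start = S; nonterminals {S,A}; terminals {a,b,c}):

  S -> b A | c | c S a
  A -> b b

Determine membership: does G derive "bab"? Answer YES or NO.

Convert to CNF:
  S -> T0 A | T1 X3 | c
  A -> T0 T0
  T0 -> b
  T1 -> c
  T2 -> a
  X3 -> S T2

CYK table (by increasing span):
  T[0,0] 'b' = {T0}  orig:{}
  T[1,1] 'a' = {T2}  orig:{}
  T[2,2] 'b' = {T0}  orig:{}
  T[0,1] 'ba' = ∅
  T[1,2] 'ab' = ∅
  T[0,2] 'bab' = ∅

S ∉ T[0,2] ⇒ NO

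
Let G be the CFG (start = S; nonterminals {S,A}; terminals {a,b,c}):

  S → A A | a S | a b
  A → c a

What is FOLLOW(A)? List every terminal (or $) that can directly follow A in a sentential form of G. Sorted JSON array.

FIRST sets, iterate to fixpoint:
pass 1:
  A via A→c a: +{c}
  S via S→A A: +{c}
  S via S→a S: +{a}
  S: {a,c}  A: {c}
pass 2: (stable)
  S: {a,c}  A: {c}

Compute FOLLOW by fixpoint:
initialize: $ ∈ FOLLOW(S)
round 1:
  S→A A: FOLLOW(A) ⊇ FIRST(A) = {c}; new: +{c}
  S→A A: FOLLOW(A) ⊇ FOLLOW(S) ⊇ {$}; new: +{$}
  S: {$}  A: {$,c}
round 2: (stable)
  S: {$}  A: {$,c}

FOLLOW(A) = ["$", "c"]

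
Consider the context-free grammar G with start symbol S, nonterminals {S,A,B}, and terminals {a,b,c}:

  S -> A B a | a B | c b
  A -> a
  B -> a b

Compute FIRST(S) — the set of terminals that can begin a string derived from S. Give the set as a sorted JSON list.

FIRST sets, iterate to fixpoint:
iter 1:
  A via A→a: +{a}
  B via B→a b: +{a}
  S via S→A B a: +{a}
  S via S→c b: +{c}
  S: {a,c}  A: {a}  B: {a}
iter 2: — fixpoint
  S: {a,c}  A: {a}  B: {a}

FIRST(S) = ["a", "c"]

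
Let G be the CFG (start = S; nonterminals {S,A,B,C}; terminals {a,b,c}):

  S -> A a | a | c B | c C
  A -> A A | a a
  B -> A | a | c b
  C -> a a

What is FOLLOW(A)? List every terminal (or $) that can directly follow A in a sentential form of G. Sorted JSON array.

Compute FIRST by fixpoint:
round 1:
  A via A→a a: +{a}
  B via B→A: +{a}
  B via B→c b: +{c}
  C via C→a a: +{a}
  S via S→A a: +{a}
  S via S→c B: +{c}
  S: {a,c}  A: {a}  B: {a,c}  C: {a}
round 2: done
  S: {a,c}  A: {a}  B: {a,c}  C: {a}

Compute FOLLOW by fixpoint:
seed FOLLOW(S) with $
[1]
  A→A A: FOLLOW(A) ⊇ FIRST(A) = {a}; new: +{a}
  S→c B: FOLLOW(B) ⊇ FOLLOW(S) ⊇ {$}; new: +{$}
  S→c C: FOLLOW(C) ⊇ FOLLOW(S) ⊇ {$}; new: +{$}
  FOLLOW(S)={$}  FOLLOW(A)={a}  FOLLOW(B)={$}  FOLLOW(C)={$}
[2]
  B→A: FOLLOW(A) ⊇ FOLLOW(B) ⊇ {$}; new: +{$}
  FOLLOW(S)={$}  FOLLOW(A)={$,a}  FOLLOW(B)={$}  FOLLOW(C)={$}
[3] (no change)
  FOLLOW(S)={$}  FOLLOW(A)={$,a}  FOLLOW(B)={$}  FOLLOW(C)={$}

FOLLOW(A) = ["$", "a"]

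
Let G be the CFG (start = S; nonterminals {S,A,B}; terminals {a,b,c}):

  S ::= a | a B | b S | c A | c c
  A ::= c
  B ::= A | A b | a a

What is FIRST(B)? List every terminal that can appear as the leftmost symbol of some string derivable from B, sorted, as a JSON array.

FIRST iteration:
pass 1:
  A via A→c: +{c}
  B via B→A: +{c}
  B via B→a a: +{a}
  S via S→a: +{a}
  S via S→b S: +{b}
  S via S→c A: +{c}
  FIRST(S)={a,b,c}  FIRST(A)={c}  FIRST(B)={a,c}
pass 2: (stable)
  FIRST(S)={a,b,c}  FIRST(A)={c}  FIRST(B)={a,c}

FIRST(B) = ["a", "c"]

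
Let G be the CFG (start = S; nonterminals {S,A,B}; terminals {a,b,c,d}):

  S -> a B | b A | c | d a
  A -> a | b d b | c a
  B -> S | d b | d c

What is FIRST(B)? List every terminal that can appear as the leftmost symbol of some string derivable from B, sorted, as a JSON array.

FIRST iteration:
[1]
  A via A→a: +{a}
  A via A→b d b: +{b}
  A via A→c a: +{c}
  B via B→d b: +{d}
  S via S→a B: +{a}
  S via S→b A: +{b}
  S via S→c: +{c}
  S via S→d a: +{d}
  FIRST(S)={a,b,c,d}  FIRST(A)={a,b,c}  FIRST(B)={d}
[2]
  B via B→S: +{a,b,c}
  FIRST(S)={a,b,c,d}  FIRST(A)={a,b,c}  FIRST(B)={a,b,c,d}
[3] done
  FIRST(S)={a,b,c,d}  FIRST(A)={a,b,c}  FIRST(B)={a,b,c,d}

FIRST(B) = ["a", "b", "c", "d"]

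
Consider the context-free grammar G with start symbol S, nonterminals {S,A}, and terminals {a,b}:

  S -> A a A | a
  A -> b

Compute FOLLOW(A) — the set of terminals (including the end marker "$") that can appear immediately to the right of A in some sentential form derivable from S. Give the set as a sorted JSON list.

FIRST iteration:
round 1:
  A via A→b: +{b}
  S via S→A a A: +{b}
  S via S→a: +{a}
  FIRST[S]={a,b}  FIRST[A]={b}
round 2: (no change)
  FIRST[S]={a,b}  FIRST[A]={b}

FOLLOW iteration:
FOLLOW(S) := {$}
iter 1:
  S→A a A: FOLLOW(A) ⊇ FIRST(a) = {a}; new: +{a}
  S→A a A: FOLLOW(A) ⊇ FOLLOW(S) ⊇ {$}; new: +{$}
  S: {$}  A: {$,a}
iter 2: — fixpoint
  S: {$}  A: {$,a}

FOLLOW(A) = ["$", "a"]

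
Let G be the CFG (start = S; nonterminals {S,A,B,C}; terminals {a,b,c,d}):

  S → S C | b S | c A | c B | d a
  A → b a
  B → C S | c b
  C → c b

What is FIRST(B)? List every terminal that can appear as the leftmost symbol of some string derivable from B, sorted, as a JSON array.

FIRST sets, iterate to fixpoint:
round 1:
  A via A→b a: +{b}
  B via B→c b: +{c}
  C via C→c b: +{c}
  S via S→b S: +{b}
  S via S→c A: +{c}
  S via S→d a: +{d}
  FIRST(S)={b,c,d}  FIRST(A)={b}  FIRST(B)={c}  FIRST(C)={c}
round 2: — fixpoint
  FIRST(S)={b,c,d}  FIRST(A)={b}  FIRST(B)={c}  FIRST(C)={c}

FIRST(B) = ["c"]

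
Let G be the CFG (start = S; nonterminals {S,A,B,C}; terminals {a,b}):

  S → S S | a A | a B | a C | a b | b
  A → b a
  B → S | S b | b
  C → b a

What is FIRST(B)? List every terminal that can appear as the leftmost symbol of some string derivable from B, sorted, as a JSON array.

FIRST sets, iterate to fixpoint:
round 1:
  A via A→b a: +{b}
  B via B→b: +{b}
  C via C→b a: +{b}
  S via S→a A: +{a}
  S via S→b: +{b}
  S: {a,b}  A: {b}  B: {b}  C: {b}
round 2:
  B via B→S: +{a}
  S: {a,b}  A: {b}  B: {a,b}  C: {b}
round 3: done
  S: {a,b}  A: {b}  B: {a,b}  C: {b}

FIRST(B) = ["a", "b"]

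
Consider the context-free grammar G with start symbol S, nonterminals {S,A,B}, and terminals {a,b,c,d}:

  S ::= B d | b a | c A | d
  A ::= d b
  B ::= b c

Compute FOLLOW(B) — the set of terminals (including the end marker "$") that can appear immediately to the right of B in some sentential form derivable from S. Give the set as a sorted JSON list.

FIRST sets, iterate to fixpoint:
round 1:
  A via A→d b: +{d}
  B via B→b c: +{b}
  S via S→B d: +{b}
  S via S→c A: +{c}
  S via S→d: +{d}
  S: {b,c,d}  A: {d}  B: {b}
round 2: (stable)
  S: {b,c,d}  A: {d}  B: {b}

Compute FOLLOW by fixpoint:
FOLLOW(S) := {$}
round 1:
  S→B d: FOLLOW(B) ⊇ FIRST(d) = {d}; new: +{d}
  S→c A: FOLLOW(A) ⊇ FOLLOW(S) ⊇ {$}; new: +{$}
  FOLLOW(S)={$}  FOLLOW(A)={$}  FOLLOW(B)={d}
round 2: (stable)
  FOLLOW(S)={$}  FOLLOW(A)={$}  FOLLOW(B)={d}

FOLLOW(B) = ["d"]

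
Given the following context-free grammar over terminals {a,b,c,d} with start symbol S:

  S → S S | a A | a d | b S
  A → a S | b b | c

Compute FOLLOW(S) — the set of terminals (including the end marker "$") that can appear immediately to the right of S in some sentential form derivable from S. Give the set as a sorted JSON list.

FIRST iteration:
pass 1:
  A via A→a S: +{a}
  A via A→b b: +{b}
  A via A→c: +{c}
  S via S→a A: +{a}
  S via S→b S: +{b}
  FIRST(S)={a,b}  FIRST(A)={a,b,c}
pass 2: (no change)
  FIRST(S)={a,b}  FIRST(A)={a,b,c}

FOLLOW iteration:
initialize: $ ∈ FOLLOW(S)
round 1:
  S→S S: FOLLOW(S) ⊇ FIRST(S) = {a,b}; new: +{a,b}
  S→a A: FOLLOW(A) ⊇ FOLLOW(S) ⊇ {$,a,b}; new: +{$,a,b}
  FOLLOW[S]={$,a,b}  FOLLOW[A]={$,a,b}
round 2: (no change)
  FOLLOW[S]={$,a,b}  FOLLOW[A]={$,a,b}

FOLLOW(S) = ["$", "a", "b"]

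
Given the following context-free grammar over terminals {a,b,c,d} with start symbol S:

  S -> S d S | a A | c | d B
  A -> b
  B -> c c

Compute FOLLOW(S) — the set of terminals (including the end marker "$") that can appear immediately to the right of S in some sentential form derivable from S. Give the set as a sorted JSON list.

FIRST iteration:
iter 1:
  A via A→b: +{b}
  B via B→c c: +{c}
  S via S→a A: +{a}
  S via S→c: +{c}
  S via S→d B: +{d}
  FIRST[S]={a,c,d}  FIRST[A]={b}  FIRST[B]={c}
iter 2: — fixpoint
  FIRST[S]={a,c,d}  FIRST[A]={b}  FIRST[B]={c}

FOLLOW iteration:
initialize: $ ∈ FOLLOW(S)
[1]
  S→S d S: FOLLOW(S) ⊇ FIRST(d) = {d}; new: +{d}
  S→a A: FOLLOW(A) ⊇ FOLLOW(S) ⊇ {$,d}; new: +{$,d}
  S→d B: FOLLOW(B) ⊇ FOLLOW(S) ⊇ {$,d}; new: +{$,d}
  FOLLOW(S)={$,d}  FOLLOW(A)={$,d}  FOLLOW(B)={$,d}
[2] done
  FOLLOW(S)={$,d}  FOLLOW(A)={$,d}  FOLLOW(B)={$,d}

FOLLOW(S) = ["$", "d"]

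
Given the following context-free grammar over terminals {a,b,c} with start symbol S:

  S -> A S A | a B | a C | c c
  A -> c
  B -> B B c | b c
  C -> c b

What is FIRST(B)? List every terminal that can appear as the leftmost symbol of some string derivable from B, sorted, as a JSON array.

FIRST sets, iterate to fixpoint:
round 1:
  A via A→c: +{c}
  B via B→b c: +{b}
  C via C→c b: +{c}
  S via S→A S A: +{c}
  S via S→a B: +{a}
  FIRST[S]={a,c}  FIRST[A]={c}  FIRST[B]={b}  FIRST[C]={c}
round 2: done
  FIRST[S]={a,c}  FIRST[A]={c}  FIRST[B]={b}  FIRST[C]={c}

FIRST(B) = ["b"]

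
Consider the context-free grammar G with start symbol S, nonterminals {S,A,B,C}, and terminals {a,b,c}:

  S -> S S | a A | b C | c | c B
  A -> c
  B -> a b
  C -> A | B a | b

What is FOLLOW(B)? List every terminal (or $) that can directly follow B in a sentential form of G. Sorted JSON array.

FIRST sets, iterate to fixpoint:
[1]
  A via A→c: +{c}
  B via B→a b: +{a}
  C via C→A: +{c}
  C via C→B a: +{a}
  C via C→b: +{b}
  S via S→a A: +{a}
  S via S→b C: +{b}
  S via S→c: +{c}
  FIRST(S)={a,b,c}  FIRST(A)={c}  FIRST(B)={a}  FIRST(C)={a,b,c}
[2] done
  FIRST(S)={a,b,c}  FIRST(A)={c}  FIRST(B)={a}  FIRST(C)={a,b,c}

FOLLOW iteration:
FOLLOW(S) := {$}
round 1:
  C→B a: FOLLOW(B) ⊇ FIRST(a) = {a}; new: +{a}
  S→S S: FOLLOW(S) ⊇ FIRST(S) = {a,b,c}; new: +{a,b,c}
  S→a A: FOLLOW(A) ⊇ FOLLOW(S) ⊇ {$,a,b,c}; new: +{$,a,b,c}
  S→b C: FOLLOW(C) ⊇ FOLLOW(S) ⊇ {$,a,b,c}; new: +{$,a,b,c}
  S→c B: FOLLOW(B) ⊇ FOLLOW(S) ⊇ {$,a,b,c}; new: +{$,b,c}
  FOLLOW[S]={$,a,b,c}  FOLLOW[A]={$,a,b,c}  FOLLOW[B]={$,a,b,c}  FOLLOW[C]={$,a,b,c}
round 2: — fixpoint
  FOLLOW[S]={$,a,b,c}  FOLLOW[A]={$,a,b,c}  FOLLOW[B]={$,a,b,c}  FOLLOW[C]={$,a,b,c}

FOLLOW(B) = ["$", "a", "b", "c"]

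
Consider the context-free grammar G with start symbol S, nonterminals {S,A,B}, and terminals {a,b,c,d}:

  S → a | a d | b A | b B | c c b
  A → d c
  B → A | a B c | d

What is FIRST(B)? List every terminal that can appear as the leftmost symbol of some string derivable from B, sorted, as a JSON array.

Compute FIRST by fixpoint:
iter 1:
  A via A→d c: +{d}
  B via B→A: +{d}
  B via B→a B c: +{a}
  S via S→a: +{a}
  S via S→b A: +{b}
  S via S→c c b: +{c}
  FIRST[S]={a,b,c}  FIRST[A]={d}  FIRST[B]={a,d}
iter 2: done
  FIRST[S]={a,b,c}  FIRST[A]={d}  FIRST[B]={a,d}

FIRST(B) = ["a", "d"]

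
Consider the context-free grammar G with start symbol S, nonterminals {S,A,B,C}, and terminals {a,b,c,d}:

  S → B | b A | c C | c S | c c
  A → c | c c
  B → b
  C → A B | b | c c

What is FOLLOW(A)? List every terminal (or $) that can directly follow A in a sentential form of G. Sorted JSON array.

FIRST sets, iterate to fixpoint:
round 1:
  A via A→c: +{c}
  B via B→b: +{b}
  C via C→A B: +{c}
  C via C→b: +{b}
  S via S→B: +{b}
  S via S→c C: +{c}
  FIRST[S]={b,c}  FIRST[A]={c}  FIRST[B]={b}  FIRST[C]={b,c}
round 2: (no change)
  FIRST[S]={b,c}  FIRST[A]={c}  FIRST[B]={b}  FIRST[C]={b,c}

Compute FOLLOW by fixpoint:
seed FOLLOW(S) with $
[1]
  C→A B: FOLLOW(A) ⊇ FIRST(B) = {b}; new: +{b}
  S→B: FOLLOW(B) ⊇ FOLLOW(S) ⊇ {$}; new: +{$}
  S→b A: FOLLOW(A) ⊇ FOLLOW(S) ⊇ {$}; new: +{$}
  S→c C: FOLLOW(C) ⊇ FOLLOW(S) ⊇ {$}; new: +{$}
  FOLLOW(S)={$}  FOLLOW(A)={$,b}  FOLLOW(B)={$}  FOLLOW(C)={$}
[2] (stable)
  FOLLOW(S)={$}  FOLLOW(A)={$,b}  FOLLOW(B)={$}  FOLLOW(C)={$}

FOLLOW(A) = ["$", "b"]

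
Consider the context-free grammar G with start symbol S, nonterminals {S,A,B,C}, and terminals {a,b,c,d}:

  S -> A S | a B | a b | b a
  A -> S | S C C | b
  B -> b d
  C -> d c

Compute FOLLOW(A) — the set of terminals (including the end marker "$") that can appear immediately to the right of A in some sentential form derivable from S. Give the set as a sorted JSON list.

FIRST sets, iterate to fixpoint:
pass 1:
  A via A→b: +{b}
  B via B→b d: +{b}
  C via C→d c: +{d}
  S via S→A S: +{b}
  S via S→a B: +{a}
  FIRST(S)={a,b}  FIRST(A)={b}  FIRST(B)={b}  FIRST(C)={d}
pass 2:
  A via A→S: +{a}
  FIRST(S)={a,b}  FIRST(A)={a,b}  FIRST(B)={b}  FIRST(C)={d}
pass 3: (no change)
  FIRST(S)={a,b}  FIRST(A)={a,b}  FIRST(B)={b}  FIRST(C)={d}

FOLLOW sets:
seed FOLLOW(S) with $
iter 1:
  A→S C C: FOLLOW(S) ⊇ FIRST(C) = {d}; new: +{d}
  A→S C C: FOLLOW(C) ⊇ FIRST(C) = {d}; new: +{d}
  S→A S: FOLLOW(A) ⊇ FIRST(S) = {a,b}; new: +{a,b}
  S→a B: FOLLOW(B) ⊇ FOLLOW(S) ⊇ {$,d}; new: +{$,d}
  FOLLOW(S)={$,d}  FOLLOW(A)={a,b}  FOLLOW(B)={$,d}  FOLLOW(C)={d}
iter 2:
  A→S: FOLLOW(S) ⊇ FOLLOW(A) ⊇ {a,b}; new: +{a,b}
  A→S C C: FOLLOW(C) ⊇ FOLLOW(A) ⊇ {a,b}; new: +{a,b}
  S→a B: FOLLOW(B) ⊇ FOLLOW(S) ⊇ {$,a,b,d}; new: +{a,b}
  FOLLOW(S)={$,a,b,d}  FOLLOW(A)={a,b}  FOLLOW(B)={$,a,b,d}  FOLLOW(C)={a,b,d}
iter 3: (stable)
  FOLLOW(S)={$,a,b,d}  FOLLOW(A)={a,b}  FOLLOW(B)={$,a,b,d}  FOLLOW(C)={a,b,d}

FOLLOW(A) = ["a", "b"]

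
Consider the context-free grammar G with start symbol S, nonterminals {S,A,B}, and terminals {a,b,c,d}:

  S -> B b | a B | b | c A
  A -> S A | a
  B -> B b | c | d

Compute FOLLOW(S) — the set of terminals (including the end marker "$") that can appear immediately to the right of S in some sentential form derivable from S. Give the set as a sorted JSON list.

FIRST iteration:
pass 1:
  A via A→a: +{a}
  B via B→c: +{c}
  B via B→d: +{d}
  S via S→B b: +{c,d}
  S via S→a B: +{a}
  S via S→b: +{b}
  S: {a,b,c,d}  A: {a}  B: {c,d}
pass 2:
  A via A→S A: +{b,c,d}
  S: {a,b,c,d}  A: {a,b,c,d}  B: {c,d}
pass 3: done
  S: {a,b,c,d}  A: {a,b,c,d}  B: {c,d}

FOLLOW iteration:
FOLLOW(S) := {$}
[1]
  A→S A: FOLLOW(S) ⊇ FIRST(A) = {a,b,c,d}; new: +{a,b,c,d}
  B→B b: FOLLOW(B) ⊇ FIRST(b) = {b}; new: +{b}
  S→a B: FOLLOW(B) ⊇ FOLLOW(S) ⊇ {$,a,b,c,d}; new: +{$,a,c,d}
  S→c A: FOLLOW(A) ⊇ FOLLOW(S) ⊇ {$,a,b,c,d}; new: +{$,a,b,c,d}
  FOLLOW(S)={$,a,b,c,d}  FOLLOW(A)={$,a,b,c,d}  FOLLOW(B)={$,a,b,c,d}
[2] — fixpoint
  FOLLOW(S)={$,a,b,c,d}  FOLLOW(A)={$,a,b,c,d}  FOLLOW(B)={$,a,b,c,d}

FOLLOW(S) = ["$", "a", "b", "c", "d"]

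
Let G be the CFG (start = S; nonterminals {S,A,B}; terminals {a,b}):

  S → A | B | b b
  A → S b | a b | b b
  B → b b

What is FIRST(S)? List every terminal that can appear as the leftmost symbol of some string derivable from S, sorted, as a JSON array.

FIRST iteration:
iter 1:
  A via A→a b: +{a}
  A via A→b b: +{b}
  B via B→b b: +{b}
  S via S→A: +{a,b}
  S: {a,b}  A: {a,b}  B: {b}
iter 2: done
  S: {a,b}  A: {a,b}  B: {b}

FIRST(S) = ["a", "b"]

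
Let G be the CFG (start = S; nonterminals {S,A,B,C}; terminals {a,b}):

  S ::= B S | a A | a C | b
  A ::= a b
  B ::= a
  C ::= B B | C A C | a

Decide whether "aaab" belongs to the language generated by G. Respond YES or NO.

CNF form of G:
  S -> B S | T0 A | T0 C | b
  A -> T0 T1
  B -> a
  C -> B B | C X2 | a
  T0 -> a
  T1 -> b
  X2 -> A C

CYK fill:
  [0..0]={B,C,T0}  "a"  orig:{B,C}
  [1..1]={B,C,T0}  "a"  orig:{B,C}
  [2..2]={B,C,T0}  "a"  orig:{B,C}
  [3..3]={S,T1}  "b"  orig:{S}
  [0..1]={C,S}  "aa"
  [1..2]={C,S}  "aa"
  [2..3]={A,S}  "ab"
  [0..2]={S}  "aaa"
  [1..3]={S}  "aab"
  [0..3]={S}  "aaab"

S ∈ T[0,3] ⇒ YES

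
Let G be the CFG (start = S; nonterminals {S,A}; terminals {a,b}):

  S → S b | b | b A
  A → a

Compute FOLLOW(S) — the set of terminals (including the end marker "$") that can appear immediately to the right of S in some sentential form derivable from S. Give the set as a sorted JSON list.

Compute FIRST by fixpoint:
iter 1:
  A via A→a: +{a}
  S via S→b: +{b}
  FIRST(S)={b}  FIRST(A)={a}
iter 2: — fixpoint
  FIRST(S)={b}  FIRST(A)={a}

FOLLOW sets:
initialize: $ ∈ FOLLOW(S)
pass 1:
  S→S b: FOLLOW(S) ⊇ FIRST(b) = {b}; new: +{b}
  S→b A: FOLLOW(A) ⊇ FOLLOW(S) ⊇ {$,b}; new: +{$,b}
  FOLLOW[S]={$,b}  FOLLOW[A]={$,b}
pass 2: (stable)
  FOLLOW[S]={$,b}  FOLLOW[A]={$,b}

FOLLOW(S) = ["$", "b"]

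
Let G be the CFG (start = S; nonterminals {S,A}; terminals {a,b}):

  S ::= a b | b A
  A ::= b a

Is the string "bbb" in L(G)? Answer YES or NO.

CNF form of G:
  S -> T0 A | T1 T0
  A -> T0 T1
  T0 -> b
  T1 -> a

CYK fill:
  cell(0,0) b: {T0}  orig:{}
  cell(1,1) b: {T0}  orig:{}
  cell(2,2) b: {T0}  orig:{}
  cell(0,1) bb: ∅
  cell(1,2) bb: ∅
  cell(0,2) bbb: ∅

S ∉ T[0,2] ⇒ NO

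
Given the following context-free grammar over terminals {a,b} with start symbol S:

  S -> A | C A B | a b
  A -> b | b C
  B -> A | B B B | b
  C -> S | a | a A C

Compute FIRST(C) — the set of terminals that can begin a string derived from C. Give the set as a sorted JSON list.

Compute FIRST by fixpoint:
[1]
  A via A→b: +{b}
  B via B→A: +{b}
  C via C→a: +{a}
  S via S→A: +{b}
  S via S→C A B: +{a}
  FIRST[S]={a,b}  FIRST[A]={b}  FIRST[B]={b}  FIRST[C]={a}
[2]
  C via C→S: +{b}
  FIRST[S]={a,b}  FIRST[A]={b}  FIRST[B]={b}  FIRST[C]={a,b}
[3] — fixpoint
  FIRST[S]={a,b}  FIRST[A]={b}  FIRST[B]={b}  FIRST[C]={a,b}

FIRST(C) = ["a", "b"]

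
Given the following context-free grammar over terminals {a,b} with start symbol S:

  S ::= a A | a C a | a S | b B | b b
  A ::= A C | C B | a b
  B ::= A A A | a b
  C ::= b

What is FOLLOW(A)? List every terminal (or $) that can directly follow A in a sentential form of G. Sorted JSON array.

Compute FIRST by fixpoint:
iter 1:
  A via A→a b: +{a}
  B via B→A A A: +{a}
  C via C→b: +{b}
  S via S→a A: +{a}
  S via S→b B: +{b}
  FIRST[S]={a,b}  FIRST[A]={a}  FIRST[B]={a}  FIRST[C]={b}
iter 2:
  A via A→C B: +{b}
  B via B→A A A: +{b}
  FIRST[S]={a,b}  FIRST[A]={a,b}  FIRST[B]={a,b}  FIRST[C]={b}
iter 3: (no change)
  FIRST[S]={a,b}  FIRST[A]={a,b}  FIRST[B]={a,b}  FIRST[C]={b}

FOLLOW iteration:
initialize: $ ∈ FOLLOW(S)
round 1:
  A→A C: FOLLOW(A) ⊇ FIRST(C) = {b}; new: +{b}
  A→A C: FOLLOW(C) ⊇ FOLLOW(A) ⊇ {b}; new: +{b}
  A→C B: FOLLOW(C) ⊇ FIRST(B) = {a,b}; new: +{a}
  A→C B: FOLLOW(B) ⊇ FOLLOW(A) ⊇ {b}; new: +{b}
  B→A A A: FOLLOW(A) ⊇ FIRST(A) = {a,b}; new: +{a}
  S→a A: FOLLOW(A) ⊇ FOLLOW(S) ⊇ {$}; new: +{$}
  S→b B: FOLLOW(B) ⊇ FOLLOW(S) ⊇ {$}; new: +{$}
  FOLLOW(S)={$}  FOLLOW(A)={$,a,b}  FOLLOW(B)={$,b}  FOLLOW(C)={a,b}
round 2:
  A→A C: FOLLOW(C) ⊇ FOLLOW(A) ⊇ {$,a,b}; new: +{$}
  A→C B: FOLLOW(B) ⊇ FOLLOW(A) ⊇ {$,a,b}; new: +{a}
  FOLLOW(S)={$}  FOLLOW(A)={$,a,b}  FOLLOW(B)={$,a,b}  FOLLOW(C)={$,a,b}
round 3: (stable)
  FOLLOW(S)={$}  FOLLOW(A)={$,a,b}  FOLLOW(B)={$,a,b}  FOLLOW(C)={$,a,b}

FOLLOW(A) = ["$", "a", "b"]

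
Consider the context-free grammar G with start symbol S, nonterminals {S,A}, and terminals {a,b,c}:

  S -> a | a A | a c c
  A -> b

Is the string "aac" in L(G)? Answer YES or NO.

CNF form of G:
  S -> T0 A | T0 X2 | a
  A -> b
  T0 -> a
  T1 -> c
  X2 -> T1 T1

Fill CYK table bottom-up:
  cell(0,0) a: {S,T0}  orig:{S}
  cell(1,1) a: {S,T0}  orig:{S}
  cell(2,2) c: {T1}  orig:{}
  cell(0,1) aa: ∅
  cell(1,2) ac: ∅
  cell(0,2) aac: ∅

S ∉ T[0,2] ⇒ NO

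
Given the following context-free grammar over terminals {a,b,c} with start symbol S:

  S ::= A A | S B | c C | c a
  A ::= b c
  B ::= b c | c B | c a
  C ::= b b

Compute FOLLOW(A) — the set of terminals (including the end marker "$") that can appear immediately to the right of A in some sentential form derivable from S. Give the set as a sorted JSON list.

Compute FIRST by fixpoint:
iter 1:
  A via A→b c: +{b}
  B via B→b c: +{b}
  B via B→c B: +{c}
  C via C→b b: +{b}
  S via S→A A: +{b}
  S via S→c C: +{c}
  FIRST[S]={b,c}  FIRST[A]={b}  FIRST[B]={b,c}  FIRST[C]={b}
iter 2: done
  FIRST[S]={b,c}  FIRST[A]={b}  FIRST[B]={b,c}  FIRST[C]={b}

Compute FOLLOW by fixpoint:
FOLLOW(S) := {$}
[1]
  S→A A: FOLLOW(A) ⊇ FIRST(A) = {b}; new: +{b}
  S→A A: FOLLOW(A) ⊇ FOLLOW(S) ⊇ {$}; new: +{$}
  S→S B: FOLLOW(S) ⊇ FIRST(B) = {b,c}; new: +{b,c}
  S→S B: FOLLOW(B) ⊇ FOLLOW(S) ⊇ {$,b,c}; new: +{$,b,c}
  S→c C: FOLLOW(C) ⊇ FOLLOW(S) ⊇ {$,b,c}; new: +{$,b,c}
  S: {$,b,c}  A: {$,b}  B: {$,b,c}  C: {$,b,c}
[2]
  S→A A: FOLLOW(A) ⊇ FOLLOW(S) ⊇ {$,b,c}; new: +{c}
  S: {$,b,c}  A: {$,b,c}  B: {$,b,c}  C: {$,b,c}
[3] — fixpoint
  S: {$,b,c}  A: {$,b,c}  B: {$,b,c}  C: {$,b,c}

FOLLOW(A) = ["$", "b", "c"]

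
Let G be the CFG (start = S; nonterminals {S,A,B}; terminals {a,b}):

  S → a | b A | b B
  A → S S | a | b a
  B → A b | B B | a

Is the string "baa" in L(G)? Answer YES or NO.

Convert to CNF:
  S -> T0 A | T0 B | a
  A -> S S | T0 T1 | a
  B -> A T0 | B B | a
  T0 -> b
  T1 -> a

CYK table (by increasing span):
  [0..0]={T0}  "b"  orig:{}
  [1..1]={A,B,S,T1}  "a"  orig:{A,B,S}
  [2..2]={A,B,S,T1}  "a"  orig:{A,B,S}
  [0..1]={A,S}  "ba"
  [1..2]={A,B}  "aa"
  [0..2]={A,S}  "baa"

S ∈ T[0,2] ⇒ YES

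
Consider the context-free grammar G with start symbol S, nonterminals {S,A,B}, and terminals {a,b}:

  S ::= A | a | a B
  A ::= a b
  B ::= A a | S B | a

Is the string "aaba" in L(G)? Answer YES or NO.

Convert to CNF:
  S -> T0 B | T0 T1 | a
  A -> T0 T1
  B -> A T0 | S B | a
  T0 -> a
  T1 -> b

Fill CYK table bottom-up:
  cell(0,0) a: {B,S,T0}  orig:{B,S}
  cell(1,1) a: {B,S,T0}  orig:{B,S}
  cell(2,2) b: {T1}  orig:{}
  cell(3,3) a: {B,S,T0}  orig:{B,S}
  cell(0,1) aa: {B,S}
  cell(1,2) ab: {A,S}
  cell(2,3) ba: ∅
  cell(0,2) aab: ∅
  cell(1,3) aba: {B}
  cell(0,3) aaba: {B,S}

S ∈ T[0,3] ⇒ YES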